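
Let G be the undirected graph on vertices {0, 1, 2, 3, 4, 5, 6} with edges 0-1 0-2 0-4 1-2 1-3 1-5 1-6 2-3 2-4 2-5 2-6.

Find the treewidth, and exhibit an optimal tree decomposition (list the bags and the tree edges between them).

Treewidth 2.
Bags: B1 = {1, 2, 3}  B2 = {0, 1, 2}  B3 = {1, 2, 6}  B4 = {1, 2, 5}  B5 = {0, 2, 4}
Tree: B1–B2, B1–B3, B1–B4, B2–B5

The largest bag has 3 vertices, giving width 2; this decomposition certifies tw(G) ≤ 2. On the other hand G contains the 3-clique {0, 1, 2}. A clique must lie in a single bag of any decomposition, so no decomposition can have width below 2. Hence tw(G) = 2 exactly.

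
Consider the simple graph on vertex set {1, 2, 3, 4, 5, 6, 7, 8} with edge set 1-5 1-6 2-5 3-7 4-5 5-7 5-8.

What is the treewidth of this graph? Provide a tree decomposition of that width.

Treewidth 1.
Bags: B1 = {2, 5}  B2 = {5, 8}  B3 = {1, 5}  B4 = {5, 7}  B5 = {3, 7}  B6 = {1, 6}  B7 = {4, 5}
Tree: B1–B2, B1–B3, B3–B4, B4–B5, B3–B6, B4–B7

Every bag has size at most 2, so the width is 2 − 1 = 1 and tw(G) ≤ 1. Since G has at least one edge (e.g. 5–2), it is not an edgeless graph, so tw(G) ≥ 1. The upper and lower bounds meet at 1, so that is the treewidth.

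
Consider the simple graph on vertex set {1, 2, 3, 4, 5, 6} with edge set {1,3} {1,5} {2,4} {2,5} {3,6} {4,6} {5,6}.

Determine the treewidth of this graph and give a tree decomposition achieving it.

Every bag has size at most 3, so the width is 3 − 1 = 2 and tw(G) ≤ 2. For the lower bound, G contains the cycle 4–2–5–6–4, so G is not a forest; only forests have treewidth ≤ 1, hence tw(G) ≥ 2. The upper and lower bounds meet at 2, so that is the treewidth.

Treewidth 2.
One optimal decomposition is:
Bags: B1 = {2, 4, 6}  B2 = {2, 5, 6}  B3 = {3, 5, 6}  B4 = {1, 3, 5}
Tree: B1–B2, B2–B3, B3–B4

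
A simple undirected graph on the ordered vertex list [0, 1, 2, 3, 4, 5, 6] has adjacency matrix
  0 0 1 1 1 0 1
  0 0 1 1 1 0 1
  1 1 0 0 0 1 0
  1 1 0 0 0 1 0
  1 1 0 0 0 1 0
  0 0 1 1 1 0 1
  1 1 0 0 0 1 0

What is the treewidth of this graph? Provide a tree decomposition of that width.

Every bag has size at most 4, so the width is 4 − 1 = 3 and tw(G) ≤ 3. For the lower bound: the 4 vertex sets {1,4}, {0,2}, {5}, {3} are disjoint, each induces a connected subgraph, and every pair is joined by at least one edge of G. Contracting each set to a single vertex therefore yields K_{4} as a minor, and since treewidth is minor-monotone, tw(G) ≥ tw(K_{4}) = 3. Therefore the treewidth is 3.

Treewidth 3.
Bags: B1 = {0, 1, 4, 5}  B2 = {0, 1, 2, 5}  B3 = {0, 1, 3, 5}  B4 = {0, 1, 5, 6}
Tree: B1–B2, B2–B3, B3–B4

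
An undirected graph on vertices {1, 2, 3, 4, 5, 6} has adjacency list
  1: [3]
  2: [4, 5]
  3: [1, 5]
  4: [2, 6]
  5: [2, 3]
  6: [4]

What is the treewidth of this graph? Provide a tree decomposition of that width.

Each bag holds 2 vertices, so the decomposition has width 1, which upper-bounds the treewidth. Any graph with an edge has treewidth ≥ 1, and G has the edge 1–3. Therefore the treewidth is 1.

Treewidth 1.
One such decomposition:
Bags: B1 = {1, 3}  B2 = {3, 5}  B3 = {2, 5}  B4 = {2, 4}  B5 = {4, 6}
Tree: B1–B2, B2–B3, B3–B4, B4–B5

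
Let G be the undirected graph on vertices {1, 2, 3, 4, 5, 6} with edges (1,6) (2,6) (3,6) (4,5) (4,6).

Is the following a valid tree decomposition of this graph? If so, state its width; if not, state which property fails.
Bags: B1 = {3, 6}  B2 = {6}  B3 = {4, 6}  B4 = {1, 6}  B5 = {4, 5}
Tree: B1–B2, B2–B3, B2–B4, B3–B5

No — vertex 2 appears in no bag.

A tree decomposition must satisfy three properties: every vertex lies in some bag; for every edge, both endpoints lie together in some bag; and for every vertex, the bags containing it form a connected subtree. Here vertex 2 appears in no bag, so the decomposition is invalid.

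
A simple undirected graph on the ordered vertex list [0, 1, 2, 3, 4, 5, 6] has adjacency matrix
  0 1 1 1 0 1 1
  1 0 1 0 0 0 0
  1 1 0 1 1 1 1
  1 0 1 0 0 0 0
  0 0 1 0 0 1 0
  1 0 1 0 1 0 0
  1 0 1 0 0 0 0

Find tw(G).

A width-2 tree decomposition is:
Bags: B1 = {0, 2, 3}  B2 = {0, 1, 2}  B3 = {0, 2, 6}  B4 = {0, 2, 5}  B5 = {2, 4, 5}
Tree: B1–B2, B1–B3, B2–B4, B4–B5
The largest bag has 3 vertices, giving width 2; this decomposition certifies tw(G) ≤ 2. For the lower bound, the 3 vertices {0, 1, 2} are pairwise adjacent, and any tree decomposition puts a clique entirely inside one bag — forcing width ≥ 2. Hence tw(G) = 2 exactly.

2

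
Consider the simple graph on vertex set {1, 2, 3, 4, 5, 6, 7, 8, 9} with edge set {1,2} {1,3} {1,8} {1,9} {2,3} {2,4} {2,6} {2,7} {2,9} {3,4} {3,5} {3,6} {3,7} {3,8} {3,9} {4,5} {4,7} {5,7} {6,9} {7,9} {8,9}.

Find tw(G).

A width-3 tree decomposition is:
Bags: B1 = {2, 3, 6, 9}  B2 = {2, 3, 7, 9}  B3 = {1, 2, 3, 9}  B4 = {2, 3, 4, 7}  B5 = {3, 4, 5, 7}  B6 = {1, 3, 8, 9}
Tree: B1–B2, B2–B3, B2–B4, B4–B5, B3–B6
Every bag has size at most 4, so the width is 4 − 1 = 3 and tw(G) ≤ 3. For the lower bound, the 4 vertices {1, 3, 8, 9} are pairwise adjacent, and any tree decomposition puts a clique entirely inside one bag — forcing width ≥ 3. Combining the bounds, tw(G) = 3.

3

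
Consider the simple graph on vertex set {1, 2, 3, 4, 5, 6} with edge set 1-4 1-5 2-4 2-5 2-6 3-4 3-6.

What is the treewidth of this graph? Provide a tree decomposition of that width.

Every bag has size at most 3, so the width is 3 − 1 = 2 and tw(G) ≤ 2. Since 6–3–4–2–6 is a cycle in G, G is not acyclic. Forests are exactly the graphs of treewidth ≤ 1, so tw(G) ≥ 2. Hence tw(G) = 2 exactly.

Treewidth 2.
Bags: B1 = {2, 3, 6}  B2 = {2, 3, 4}  B3 = {2, 4, 5}  B4 = {1, 4, 5}
Tree: B1–B2, B2–B3, B3–B4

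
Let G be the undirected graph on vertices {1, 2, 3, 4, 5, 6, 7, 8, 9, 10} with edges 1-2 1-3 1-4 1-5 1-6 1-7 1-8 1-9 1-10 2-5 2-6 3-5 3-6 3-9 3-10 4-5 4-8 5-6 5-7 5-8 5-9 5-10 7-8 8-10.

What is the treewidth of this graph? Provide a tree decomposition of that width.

The largest bag has 4 vertices, giving width 3; this decomposition certifies tw(G) ≤ 3. Conversely, {1, 2, 5, 6} is a clique of size 4, and the vertices of any clique must share a bag in every tree decomposition; so some bag has ≥ 4 vertices and tw(G) ≥ 3. Hence tw(G) = 3 exactly.

Treewidth 3.
One optimal decomposition is:
Bags: B1 = {1, 2, 5, 6}  B2 = {1, 3, 5, 6}  B3 = {1, 3, 5, 10}  B4 = {1, 3, 5, 9}  B5 = {1, 5, 8, 10}  B6 = {1, 5, 7, 8}  B7 = {1, 4, 5, 8}
Tree: B1–B2, B2–B3, B2–B4, B3–B5, B5–B6, B5–B7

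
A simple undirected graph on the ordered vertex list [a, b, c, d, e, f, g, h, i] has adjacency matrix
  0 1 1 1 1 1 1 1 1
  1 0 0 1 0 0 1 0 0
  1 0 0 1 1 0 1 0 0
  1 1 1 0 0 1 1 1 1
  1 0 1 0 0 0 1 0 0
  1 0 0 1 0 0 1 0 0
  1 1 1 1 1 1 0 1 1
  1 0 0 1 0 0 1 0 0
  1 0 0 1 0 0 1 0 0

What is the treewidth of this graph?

3

A width-3 tree decomposition is:
Bags: B1 = {a, c, d, g}  B2 = {a, d, g, i}  B3 = {a, d, g, h}  B4 = {a, b, d, g}  B5 = {a, c, e, g}  B6 = {a, d, f, g}
Tree: B1–B2, B1–B3, B1–B4, B1–B5, B2–B6
The largest bag has 4 vertices, giving width 3; this decomposition certifies tw(G) ≤ 3. For the lower bound, the 4 vertices {a, d, f, g} are pairwise adjacent, and any tree decomposition puts a clique entirely inside one bag — forcing width ≥ 3. Combining the bounds, tw(G) = 3.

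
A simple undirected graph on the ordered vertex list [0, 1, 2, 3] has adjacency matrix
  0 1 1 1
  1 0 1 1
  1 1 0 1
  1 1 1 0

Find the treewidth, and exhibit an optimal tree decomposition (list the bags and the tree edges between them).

Treewidth 3.
One such decomposition:
Bags: B1 = {0, 1, 2, 3}
Tree: (single bag)

A single bag containing all 4 vertices is trivially a valid decomposition of width 3. Conversely, {0, 1, 2, 3} is a clique of size 4, and the vertices of any clique must share a bag in every tree decomposition; so some bag has ≥ 4 vertices and tw(G) ≥ 3. Combining the bounds, tw(G) = 3.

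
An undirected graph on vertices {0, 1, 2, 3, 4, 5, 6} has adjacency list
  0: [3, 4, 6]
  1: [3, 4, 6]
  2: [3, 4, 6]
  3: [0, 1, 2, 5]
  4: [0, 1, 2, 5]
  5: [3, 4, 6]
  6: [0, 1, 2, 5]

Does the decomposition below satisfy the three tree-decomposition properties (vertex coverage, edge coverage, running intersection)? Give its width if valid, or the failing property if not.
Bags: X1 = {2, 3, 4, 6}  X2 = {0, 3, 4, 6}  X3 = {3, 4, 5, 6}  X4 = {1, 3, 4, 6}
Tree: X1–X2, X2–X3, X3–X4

Every vertex of G appears in some bag (union = {0, 1, 2, 3, 4, 5, 6}); every edge is covered by a bag; and for each vertex v the set of bags containing v is connected in the bag tree. The decomposition is therefore valid. The largest bag has 4 vertices, so the width is 3.

Yes; width 3.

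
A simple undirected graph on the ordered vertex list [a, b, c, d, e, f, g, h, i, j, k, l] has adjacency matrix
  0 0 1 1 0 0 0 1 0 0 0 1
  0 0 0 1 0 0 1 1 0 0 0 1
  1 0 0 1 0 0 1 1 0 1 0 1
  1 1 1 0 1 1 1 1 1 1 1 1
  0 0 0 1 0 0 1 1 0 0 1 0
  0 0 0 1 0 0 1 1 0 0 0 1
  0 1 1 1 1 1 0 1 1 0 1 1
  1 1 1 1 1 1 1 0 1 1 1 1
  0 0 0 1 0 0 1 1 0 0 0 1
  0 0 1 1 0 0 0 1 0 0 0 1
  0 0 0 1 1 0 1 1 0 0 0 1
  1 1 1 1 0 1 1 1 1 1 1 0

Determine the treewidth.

A width-4 tree decomposition is:
Bags: B1 = {c, d, g, h, l}  B2 = {b, d, g, h, l}  B3 = {d, g, h, k, l}  B4 = {c, d, h, j, l}  B5 = {d, g, h, i, l}  B6 = {a, c, d, h, l}  B7 = {d, e, g, h, k}  B8 = {d, f, g, h, l}
Tree: B1–B2, B2–B3, B1–B4, B1–B5, B1–B6, B3–B7, B3–B8
Every bag has size at most 5, so the width is 5 − 1 = 4 and tw(G) ≤ 4. On the other hand G contains the 5-clique {d, e, g, h, k}. A clique must lie in a single bag of any decomposition, so no decomposition can have width below 4. The upper and lower bounds meet at 4, so that is the treewidth.

4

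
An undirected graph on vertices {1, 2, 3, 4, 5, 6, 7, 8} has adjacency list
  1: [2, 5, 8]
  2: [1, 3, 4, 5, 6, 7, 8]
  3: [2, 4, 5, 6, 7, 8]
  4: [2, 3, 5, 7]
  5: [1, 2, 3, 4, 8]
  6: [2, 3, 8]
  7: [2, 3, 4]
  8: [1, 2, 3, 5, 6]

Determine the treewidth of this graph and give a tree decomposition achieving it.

Each bag holds 4 vertices, so the decomposition has width 3, which upper-bounds the treewidth. Conversely, {1, 2, 5, 8} is a clique of size 4, and the vertices of any clique must share a bag in every tree decomposition; so some bag has ≥ 4 vertices and tw(G) ≥ 3. Combining the bounds, tw(G) = 3.

Treewidth 3.
Bags: B1 = {2, 3, 4, 5}  B2 = {2, 3, 5, 8}  B3 = {2, 3, 4, 7}  B4 = {2, 3, 6, 8}  B5 = {1, 2, 5, 8}
Tree: B1–B2, B1–B3, B2–B4, B2–B5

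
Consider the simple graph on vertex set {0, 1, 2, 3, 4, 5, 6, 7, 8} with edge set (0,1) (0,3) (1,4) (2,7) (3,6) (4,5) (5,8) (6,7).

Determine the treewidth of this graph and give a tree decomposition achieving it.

Each bag holds 2 vertices, so the decomposition has width 1, which upper-bounds the treewidth. G has an edge, so its treewidth is at least 1. The upper and lower bounds meet at 1, so that is the treewidth.

Treewidth 1.
Bags: B1 = {5, 8}  B2 = {4, 5}  B3 = {1, 4}  B4 = {0, 1}  B5 = {0, 3}  B6 = {3, 6}  B7 = {6, 7}  B8 = {2, 7}
Tree: B1–B2, B2–B3, B3–B4, B4–B5, B5–B6, B6–B7, B7–B8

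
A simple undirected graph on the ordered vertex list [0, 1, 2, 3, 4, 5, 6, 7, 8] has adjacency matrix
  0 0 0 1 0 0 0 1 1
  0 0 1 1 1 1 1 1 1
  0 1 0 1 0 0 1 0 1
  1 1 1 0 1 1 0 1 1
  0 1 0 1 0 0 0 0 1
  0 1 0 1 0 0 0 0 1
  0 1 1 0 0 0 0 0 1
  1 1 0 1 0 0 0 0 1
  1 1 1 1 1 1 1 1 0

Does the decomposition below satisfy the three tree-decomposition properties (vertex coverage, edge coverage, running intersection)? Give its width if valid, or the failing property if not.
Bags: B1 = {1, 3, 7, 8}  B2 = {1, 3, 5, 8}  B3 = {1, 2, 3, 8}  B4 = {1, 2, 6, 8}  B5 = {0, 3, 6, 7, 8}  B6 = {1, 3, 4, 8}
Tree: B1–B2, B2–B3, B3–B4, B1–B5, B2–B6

No — bags containing vertex 6 are not connected in the tree.

A tree decomposition must satisfy three properties: every vertex lies in some bag; for every edge, both endpoints lie together in some bag; and for every vertex, the bags containing it form a connected subtree. Here bags containing vertex 6 are not connected in the tree, so the decomposition is invalid.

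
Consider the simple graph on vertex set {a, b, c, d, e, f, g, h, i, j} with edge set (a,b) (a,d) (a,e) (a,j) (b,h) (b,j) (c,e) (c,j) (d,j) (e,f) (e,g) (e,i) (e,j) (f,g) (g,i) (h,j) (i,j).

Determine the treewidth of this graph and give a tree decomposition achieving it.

Treewidth 2.
One optimal decomposition is:
Bags: B1 = {a, b, j}  B2 = {a, e, j}  B3 = {a, d, j}  B4 = {e, i, j}  B5 = {b, h, j}  B6 = {c, e, j}  B7 = {e, g, i}  B8 = {e, f, g}
Tree: B1–B2, B2–B3, B2–B4, B1–B5, B4–B6, B4–B7, B7–B8

The largest bag has 3 vertices, giving width 2; this decomposition certifies tw(G) ≤ 2. For the lower bound, the 3 vertices {e, f, g} are pairwise adjacent, and any tree decomposition puts a clique entirely inside one bag — forcing width ≥ 2. The upper and lower bounds meet at 2, so that is the treewidth.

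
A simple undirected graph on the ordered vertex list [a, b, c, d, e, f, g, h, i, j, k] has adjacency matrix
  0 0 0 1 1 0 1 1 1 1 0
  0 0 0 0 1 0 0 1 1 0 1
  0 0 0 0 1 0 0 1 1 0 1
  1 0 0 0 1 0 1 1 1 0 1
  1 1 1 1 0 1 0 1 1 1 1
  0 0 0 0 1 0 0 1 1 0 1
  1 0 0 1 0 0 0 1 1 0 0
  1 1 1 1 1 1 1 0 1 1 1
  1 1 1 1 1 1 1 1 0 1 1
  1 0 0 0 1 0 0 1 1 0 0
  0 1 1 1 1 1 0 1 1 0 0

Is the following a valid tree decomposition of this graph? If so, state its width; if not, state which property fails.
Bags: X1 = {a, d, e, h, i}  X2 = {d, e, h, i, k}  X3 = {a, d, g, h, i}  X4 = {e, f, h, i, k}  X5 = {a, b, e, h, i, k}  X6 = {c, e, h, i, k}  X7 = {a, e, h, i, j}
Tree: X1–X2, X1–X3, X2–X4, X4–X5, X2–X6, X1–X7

A tree decomposition must satisfy three properties: every vertex lies in some bag; for every edge, both endpoints lie together in some bag; and for every vertex, the bags containing it form a connected subtree. Here bags containing vertex a are not connected in the tree, so the decomposition is invalid.

No — bags containing vertex a are not connected in the tree.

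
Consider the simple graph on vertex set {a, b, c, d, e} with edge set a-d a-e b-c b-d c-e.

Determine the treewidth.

A width-2 tree decomposition is:
Bags: B1 = {a, d, e}  B2 = {b, d, e}  B3 = {b, c, e}
Tree: B1–B2, B2–B3
Every bag has size at most 3, so the width is 3 − 1 = 2 and tw(G) ≤ 2. Since e–a–d–b–c–e is a cycle in G, G is not acyclic. Forests are exactly the graphs of treewidth ≤ 1, so tw(G) ≥ 2. The upper and lower bounds meet at 2, so that is the treewidth.

2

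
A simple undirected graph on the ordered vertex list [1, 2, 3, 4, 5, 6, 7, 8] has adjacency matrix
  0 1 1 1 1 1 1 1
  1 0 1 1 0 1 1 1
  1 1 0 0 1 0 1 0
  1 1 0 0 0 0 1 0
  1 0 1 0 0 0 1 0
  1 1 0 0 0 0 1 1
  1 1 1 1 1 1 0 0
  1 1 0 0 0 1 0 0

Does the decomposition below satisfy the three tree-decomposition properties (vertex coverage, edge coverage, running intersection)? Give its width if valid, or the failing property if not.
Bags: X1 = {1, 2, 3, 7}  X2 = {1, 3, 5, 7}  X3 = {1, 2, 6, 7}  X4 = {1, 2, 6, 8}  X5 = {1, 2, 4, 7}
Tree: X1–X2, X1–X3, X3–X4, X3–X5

Checking the three conditions: (i) the bags cover all of {1, 2, 3, 4, 5, 6, 7, 8}; (ii) for each edge, some bag contains both endpoints; (iii) the bags containing any fixed vertex form a subtree. All hold, so the decomposition is valid with width 4 − 1 = 3.

Yes; width 3.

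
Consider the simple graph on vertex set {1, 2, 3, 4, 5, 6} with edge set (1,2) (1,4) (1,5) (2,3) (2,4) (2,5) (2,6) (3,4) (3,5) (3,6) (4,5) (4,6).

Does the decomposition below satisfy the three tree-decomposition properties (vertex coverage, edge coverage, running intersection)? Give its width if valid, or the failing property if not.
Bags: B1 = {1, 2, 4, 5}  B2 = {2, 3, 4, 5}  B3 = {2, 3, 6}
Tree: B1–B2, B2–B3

No — edge (4,6) lies in no bag.

A tree decomposition must satisfy three properties: every vertex lies in some bag; for every edge, both endpoints lie together in some bag; and for every vertex, the bags containing it form a connected subtree. Here edge (4,6) lies in no bag, so the decomposition is invalid.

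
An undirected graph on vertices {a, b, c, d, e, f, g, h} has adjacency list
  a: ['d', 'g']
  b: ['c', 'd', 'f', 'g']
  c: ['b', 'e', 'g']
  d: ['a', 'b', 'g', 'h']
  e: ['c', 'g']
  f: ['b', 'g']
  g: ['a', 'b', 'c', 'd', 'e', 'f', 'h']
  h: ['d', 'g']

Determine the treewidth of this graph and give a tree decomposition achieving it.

Treewidth 2.
One such decomposition:
Bags: B1 = {b, f, g}  B2 = {b, d, g}  B3 = {b, c, g}  B4 = {d, g, h}  B5 = {a, d, g}  B6 = {c, e, g}
Tree: B1–B2, B1–B3, B2–B4, B2–B5, B3–B6

Every bag has size at most 3, so the width is 3 − 1 = 2 and tw(G) ≤ 2. On the other hand G contains the 3-clique {d, g, h}. A clique must lie in a single bag of any decomposition, so no decomposition can have width below 2. The upper and lower bounds meet at 2, so that is the treewidth.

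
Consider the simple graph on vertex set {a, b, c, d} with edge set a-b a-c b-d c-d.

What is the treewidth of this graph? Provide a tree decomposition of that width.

Treewidth 2.
Bags: B1 = {a, b, c}  B2 = {b, c, d}
Tree: B1–B2

The largest bag has 3 vertices, giving width 2; this decomposition certifies tw(G) ≤ 2. Since b–a–c–d–b is a cycle in G, G is not acyclic. Forests are exactly the graphs of treewidth ≤ 1, so tw(G) ≥ 2. Combining the bounds, tw(G) = 2.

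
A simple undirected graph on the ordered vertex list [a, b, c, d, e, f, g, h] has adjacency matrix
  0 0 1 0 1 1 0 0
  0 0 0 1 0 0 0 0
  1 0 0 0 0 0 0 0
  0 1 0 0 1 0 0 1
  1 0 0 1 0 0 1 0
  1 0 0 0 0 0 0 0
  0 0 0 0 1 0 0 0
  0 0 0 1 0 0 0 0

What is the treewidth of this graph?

1

A width-1 tree decomposition is:
Bags: B1 = {a, f}  B2 = {a, e}  B3 = {e, g}  B4 = {a, c}  B5 = {d, e}  B6 = {b, d}  B7 = {d, h}
Tree: B1–B2, B2–B3, B1–B4, B2–B5, B5–B6, B5–B7
The largest bag has 2 vertices, giving width 1; this decomposition certifies tw(G) ≤ 1. G has an edge, so its treewidth is at least 1. The upper and lower bounds meet at 1, so that is the treewidth.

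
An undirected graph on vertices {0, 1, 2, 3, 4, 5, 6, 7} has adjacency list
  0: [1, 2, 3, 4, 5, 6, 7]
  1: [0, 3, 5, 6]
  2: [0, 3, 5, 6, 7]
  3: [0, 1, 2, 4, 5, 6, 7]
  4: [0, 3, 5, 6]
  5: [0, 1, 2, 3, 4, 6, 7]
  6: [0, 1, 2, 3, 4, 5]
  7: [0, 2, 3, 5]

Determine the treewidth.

4

A width-4 tree decomposition is:
Bags: B1 = {0, 2, 3, 5, 6}  B2 = {0, 3, 4, 5, 6}  B3 = {0, 2, 3, 5, 7}  B4 = {0, 1, 3, 5, 6}
Tree: B1–B2, B1–B3, B1–B4
Every bag has size at most 5, so the width is 5 − 1 = 4 and tw(G) ≤ 4. Conversely, {0, 1, 3, 5, 6} is a clique of size 5, and the vertices of any clique must share a bag in every tree decomposition; so some bag has ≥ 5 vertices and tw(G) ≥ 4. Hence tw(G) = 4 exactly.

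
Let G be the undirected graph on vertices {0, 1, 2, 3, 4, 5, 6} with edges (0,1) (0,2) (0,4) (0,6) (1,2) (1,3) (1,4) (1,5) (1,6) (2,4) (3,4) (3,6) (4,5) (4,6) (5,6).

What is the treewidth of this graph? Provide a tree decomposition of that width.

Treewidth 3.
Bags: B1 = {0, 1, 4, 6}  B2 = {1, 4, 5, 6}  B3 = {0, 1, 2, 4}  B4 = {1, 3, 4, 6}
Tree: B1–B2, B1–B3, B1–B4

The largest bag has 4 vertices, giving width 3; this decomposition certifies tw(G) ≤ 3. Conversely, {0, 1, 2, 4} is a clique of size 4, and the vertices of any clique must share a bag in every tree decomposition; so some bag has ≥ 4 vertices and tw(G) ≥ 3. Hence tw(G) = 3 exactly.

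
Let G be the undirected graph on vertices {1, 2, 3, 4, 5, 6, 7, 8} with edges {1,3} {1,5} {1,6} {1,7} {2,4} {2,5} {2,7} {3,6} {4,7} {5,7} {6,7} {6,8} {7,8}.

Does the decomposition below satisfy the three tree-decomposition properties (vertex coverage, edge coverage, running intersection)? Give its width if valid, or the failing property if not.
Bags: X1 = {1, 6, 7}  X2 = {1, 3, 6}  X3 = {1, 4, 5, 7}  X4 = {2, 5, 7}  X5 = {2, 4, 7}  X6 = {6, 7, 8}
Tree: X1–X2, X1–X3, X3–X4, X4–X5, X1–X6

No — bags containing vertex 4 are not connected in the tree.

A tree decomposition must satisfy three properties: every vertex lies in some bag; for every edge, both endpoints lie together in some bag; and for every vertex, the bags containing it form a connected subtree. Here bags containing vertex 4 are not connected in the tree, so the decomposition is invalid.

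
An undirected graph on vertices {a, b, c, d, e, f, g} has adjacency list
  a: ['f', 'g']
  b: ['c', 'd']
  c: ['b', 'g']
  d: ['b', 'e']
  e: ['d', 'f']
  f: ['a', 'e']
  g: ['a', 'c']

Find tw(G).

A width-2 tree decomposition is:
Bags: B1 = {a, e, f}  B2 = {a, d, e}  B3 = {a, b, d}  B4 = {a, b, c}  B5 = {a, c, g}
Tree: B1–B2, B2–B3, B3–B4, B4–B5
The largest bag has 3 vertices, giving width 2; this decomposition certifies tw(G) ≤ 2. Since a–f–e–d–b–c–g–a is a cycle in G, G is not acyclic. Forests are exactly the graphs of treewidth ≤ 1, so tw(G) ≥ 2. Therefore the treewidth is 2.

2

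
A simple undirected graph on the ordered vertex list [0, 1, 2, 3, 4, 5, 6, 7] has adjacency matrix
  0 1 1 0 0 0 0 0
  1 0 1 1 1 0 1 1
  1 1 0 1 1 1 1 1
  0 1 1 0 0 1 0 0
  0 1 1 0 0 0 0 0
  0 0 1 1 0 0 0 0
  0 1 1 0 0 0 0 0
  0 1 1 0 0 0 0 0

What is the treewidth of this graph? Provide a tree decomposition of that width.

The largest bag has 3 vertices, giving width 2; this decomposition certifies tw(G) ≤ 2. For the lower bound, the 3 vertices {0, 1, 2} are pairwise adjacent, and any tree decomposition puts a clique entirely inside one bag — forcing width ≥ 2. Combining the bounds, tw(G) = 2.

Treewidth 2.
Bags: B1 = {1, 2, 3}  B2 = {0, 1, 2}  B3 = {1, 2, 4}  B4 = {2, 3, 5}  B5 = {1, 2, 6}  B6 = {1, 2, 7}
Tree: B1–B2, B2–B3, B1–B4, B1–B5, B2–B6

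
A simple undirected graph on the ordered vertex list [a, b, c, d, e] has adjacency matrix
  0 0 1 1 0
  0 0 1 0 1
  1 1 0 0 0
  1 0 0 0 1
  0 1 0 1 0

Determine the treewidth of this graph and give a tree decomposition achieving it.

Each bag holds 3 vertices, so the decomposition has width 2, which upper-bounds the treewidth. The edges b–c–a–d–e–b form a cycle, so G is not a tree and its treewidth is at least 2. Hence tw(G) = 2 exactly.

Treewidth 2.
One such decomposition:
Bags: B1 = {a, b, c}  B2 = {a, b, d}  B3 = {b, d, e}
Tree: B1–B2, B2–B3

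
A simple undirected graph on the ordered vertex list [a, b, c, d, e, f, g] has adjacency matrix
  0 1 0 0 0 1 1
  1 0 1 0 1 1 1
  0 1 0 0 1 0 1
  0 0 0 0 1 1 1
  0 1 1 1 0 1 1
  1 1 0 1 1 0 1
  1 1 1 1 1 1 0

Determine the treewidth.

3

A width-3 tree decomposition is:
Bags: B1 = {b, e, f, g}  B2 = {b, c, e, g}  B3 = {d, e, f, g}  B4 = {a, b, f, g}
Tree: B1–B2, B1–B3, B1–B4
Each bag holds 4 vertices, so the decomposition has width 3, which upper-bounds the treewidth. Conversely, {b, c, e, g} is a clique of size 4, and the vertices of any clique must share a bag in every tree decomposition; so some bag has ≥ 4 vertices and tw(G) ≥ 3. Combining the bounds, tw(G) = 3.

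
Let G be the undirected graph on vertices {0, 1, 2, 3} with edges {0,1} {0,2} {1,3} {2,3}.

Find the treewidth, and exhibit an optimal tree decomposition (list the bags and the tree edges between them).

Each bag holds 3 vertices, so the decomposition has width 2, which upper-bounds the treewidth. The edges 1–3–2–0–1 form a cycle, so G is not a tree and its treewidth is at least 2. Combining the bounds, tw(G) = 2.

Treewidth 2.
One such decomposition:
Bags: B1 = {1, 2, 3}  B2 = {0, 1, 2}
Tree: B1–B2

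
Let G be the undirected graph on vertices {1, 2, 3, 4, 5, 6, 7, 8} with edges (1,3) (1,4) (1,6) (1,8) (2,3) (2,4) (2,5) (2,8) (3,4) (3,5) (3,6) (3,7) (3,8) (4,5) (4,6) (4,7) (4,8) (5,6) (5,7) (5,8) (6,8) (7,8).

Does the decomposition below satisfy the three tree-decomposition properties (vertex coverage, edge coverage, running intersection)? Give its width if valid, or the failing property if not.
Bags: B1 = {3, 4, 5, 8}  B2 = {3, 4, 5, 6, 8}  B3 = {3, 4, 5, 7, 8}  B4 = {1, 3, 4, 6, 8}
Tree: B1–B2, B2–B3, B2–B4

A tree decomposition must satisfy three properties: every vertex lies in some bag; for every edge, both endpoints lie together in some bag; and for every vertex, the bags containing it form a connected subtree. Here vertex 2 appears in no bag, so the decomposition is invalid.

No — vertex 2 appears in no bag.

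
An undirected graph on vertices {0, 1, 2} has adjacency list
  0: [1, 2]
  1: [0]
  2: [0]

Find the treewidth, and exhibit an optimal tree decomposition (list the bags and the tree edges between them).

Treewidth 1.
Bags: B1 = {0, 2}  B2 = {0, 1}
Tree: B1–B2

Each bag holds 2 vertices, so the decomposition has width 1, which upper-bounds the treewidth. G has an edge, so its treewidth is at least 1. Combining the bounds, tw(G) = 1.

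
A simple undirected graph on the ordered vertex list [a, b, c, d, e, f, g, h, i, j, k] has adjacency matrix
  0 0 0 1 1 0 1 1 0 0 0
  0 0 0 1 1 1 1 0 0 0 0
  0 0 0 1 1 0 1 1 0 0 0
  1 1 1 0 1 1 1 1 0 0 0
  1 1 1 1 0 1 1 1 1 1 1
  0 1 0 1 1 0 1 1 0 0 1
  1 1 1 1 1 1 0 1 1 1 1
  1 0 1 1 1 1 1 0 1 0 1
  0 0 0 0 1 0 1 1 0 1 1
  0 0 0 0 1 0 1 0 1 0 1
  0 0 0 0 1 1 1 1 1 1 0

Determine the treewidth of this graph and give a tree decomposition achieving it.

Every bag has size at most 5, so the width is 5 − 1 = 4 and tw(G) ≤ 4. On the other hand G contains the 5-clique {e, g, i, j, k}. A clique must lie in a single bag of any decomposition, so no decomposition can have width below 4. Hence tw(G) = 4 exactly.

Treewidth 4.
One optimal decomposition is:
Bags: B1 = {d, e, f, g, h}  B2 = {e, f, g, h, k}  B3 = {e, g, h, i, k}  B4 = {e, g, i, j, k}  B5 = {b, d, e, f, g}  B6 = {c, d, e, g, h}  B7 = {a, d, e, g, h}
Tree: B1–B2, B2–B3, B3–B4, B1–B5, B1–B6, B1–B7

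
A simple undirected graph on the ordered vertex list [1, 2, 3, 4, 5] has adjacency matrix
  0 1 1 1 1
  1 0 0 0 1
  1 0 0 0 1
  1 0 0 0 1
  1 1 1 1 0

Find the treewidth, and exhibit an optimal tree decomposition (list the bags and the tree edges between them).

Treewidth 2.
One optimal decomposition is:
Bags: B1 = {1, 2, 5}  B2 = {1, 3, 5}  B3 = {1, 4, 5}
Tree: B1–B2, B2–B3

The largest bag has 3 vertices, giving width 2; this decomposition certifies tw(G) ≤ 2. On the other hand G contains the 3-clique {1, 2, 5}. A clique must lie in a single bag of any decomposition, so no decomposition can have width below 2. Hence tw(G) = 2 exactly.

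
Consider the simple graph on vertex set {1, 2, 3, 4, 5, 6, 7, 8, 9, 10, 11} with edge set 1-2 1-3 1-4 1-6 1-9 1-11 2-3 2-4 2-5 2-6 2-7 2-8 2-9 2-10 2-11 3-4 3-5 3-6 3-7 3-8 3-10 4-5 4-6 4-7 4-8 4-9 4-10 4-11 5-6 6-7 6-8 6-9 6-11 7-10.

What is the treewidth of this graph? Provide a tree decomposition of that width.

Treewidth 4.
One such decomposition:
Bags: B1 = {2, 3, 4, 6, 7}  B2 = {2, 3, 4, 5, 6}  B3 = {2, 3, 4, 6, 8}  B4 = {1, 2, 3, 4, 6}  B5 = {2, 3, 4, 7, 10}  B6 = {1, 2, 4, 6, 9}  B7 = {1, 2, 4, 6, 11}
Tree: B1–B2, B2–B3, B2–B4, B1–B5, B4–B6, B4–B7

The largest bag has 5 vertices, giving width 4; this decomposition certifies tw(G) ≤ 4. For the lower bound, the 5 vertices {2, 3, 4, 7, 10} are pairwise adjacent, and any tree decomposition puts a clique entirely inside one bag — forcing width ≥ 4. Hence tw(G) = 4 exactly.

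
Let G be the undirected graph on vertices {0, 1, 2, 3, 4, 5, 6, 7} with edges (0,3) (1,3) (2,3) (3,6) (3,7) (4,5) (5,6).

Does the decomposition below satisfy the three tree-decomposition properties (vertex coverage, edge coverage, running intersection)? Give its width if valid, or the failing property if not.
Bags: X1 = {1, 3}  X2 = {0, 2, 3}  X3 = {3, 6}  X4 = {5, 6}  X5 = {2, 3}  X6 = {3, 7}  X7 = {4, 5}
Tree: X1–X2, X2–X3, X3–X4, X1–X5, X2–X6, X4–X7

No — bags containing vertex 2 are not connected in the tree.

A tree decomposition must satisfy three properties: every vertex lies in some bag; for every edge, both endpoints lie together in some bag; and for every vertex, the bags containing it form a connected subtree. Here bags containing vertex 2 are not connected in the tree, so the decomposition is invalid.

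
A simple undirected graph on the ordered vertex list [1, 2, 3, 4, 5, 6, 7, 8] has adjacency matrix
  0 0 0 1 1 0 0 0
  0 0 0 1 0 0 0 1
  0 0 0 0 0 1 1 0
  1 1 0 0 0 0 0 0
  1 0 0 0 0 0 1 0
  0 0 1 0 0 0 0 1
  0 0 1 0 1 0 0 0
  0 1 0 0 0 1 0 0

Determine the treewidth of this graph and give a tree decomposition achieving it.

Treewidth 2.
One optimal decomposition is:
Bags: B1 = {1, 5, 7}  B2 = {1, 3, 7}  B3 = {1, 3, 6}  B4 = {1, 6, 8}  B5 = {1, 2, 8}  B6 = {1, 2, 4}
Tree: B1–B2, B2–B3, B3–B4, B4–B5, B5–B6

Every bag has size at most 3, so the width is 3 − 1 = 2 and tw(G) ≤ 2. For the lower bound, G contains the cycle 1–5–7–3–6–8–2–4–1, so G is not a forest; only forests have treewidth ≤ 1, hence tw(G) ≥ 2. The upper and lower bounds meet at 2, so that is the treewidth.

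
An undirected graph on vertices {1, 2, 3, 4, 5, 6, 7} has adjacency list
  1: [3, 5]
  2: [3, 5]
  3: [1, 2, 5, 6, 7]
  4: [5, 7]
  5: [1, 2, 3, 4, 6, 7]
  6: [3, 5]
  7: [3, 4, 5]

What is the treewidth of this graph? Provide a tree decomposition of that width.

Each bag holds 3 vertices, so the decomposition has width 2, which upper-bounds the treewidth. For the lower bound, the 3 vertices {1, 3, 5} are pairwise adjacent, and any tree decomposition puts a clique entirely inside one bag — forcing width ≥ 2. Therefore the treewidth is 2.

Treewidth 2.
One optimal decomposition is:
Bags: B1 = {2, 3, 5}  B2 = {3, 5, 6}  B3 = {1, 3, 5}  B4 = {3, 5, 7}  B5 = {4, 5, 7}
Tree: B1–B2, B2–B3, B2–B4, B4–B5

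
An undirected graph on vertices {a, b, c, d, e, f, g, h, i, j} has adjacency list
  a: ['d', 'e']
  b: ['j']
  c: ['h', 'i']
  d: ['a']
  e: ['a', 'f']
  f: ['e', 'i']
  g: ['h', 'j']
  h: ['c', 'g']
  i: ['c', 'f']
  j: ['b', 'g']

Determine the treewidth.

A width-1 tree decomposition is:
Bags: B1 = {b, j}  B2 = {g, j}  B3 = {g, h}  B4 = {c, h}  B5 = {c, i}  B6 = {f, i}  B7 = {e, f}  B8 = {a, e}  B9 = {a, d}
Tree: B1–B2, B2–B3, B3–B4, B4–B5, B5–B6, B6–B7, B7–B8, B8–B9
The largest bag has 2 vertices, giving width 1; this decomposition certifies tw(G) ≤ 1. Since G has at least one edge (e.g. b–j), it is not an edgeless graph, so tw(G) ≥ 1. Hence tw(G) = 1 exactly.

1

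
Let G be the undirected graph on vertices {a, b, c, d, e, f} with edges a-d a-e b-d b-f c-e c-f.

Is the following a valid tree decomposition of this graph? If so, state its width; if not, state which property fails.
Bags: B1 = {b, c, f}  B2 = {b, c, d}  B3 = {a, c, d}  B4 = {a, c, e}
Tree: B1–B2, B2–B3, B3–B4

Yes; width 2.

Vertex coverage: the bags together contain {a, b, c, d, e, f}, the full vertex set. Edge coverage: each edge of G has both endpoints in at least one bag. Running intersection: for every vertex, the bags containing it form a connected subtree. All three properties hold, so this is a valid tree decomposition of width max|bag| − 1 = 2, and hence tw(G) ≤ 2.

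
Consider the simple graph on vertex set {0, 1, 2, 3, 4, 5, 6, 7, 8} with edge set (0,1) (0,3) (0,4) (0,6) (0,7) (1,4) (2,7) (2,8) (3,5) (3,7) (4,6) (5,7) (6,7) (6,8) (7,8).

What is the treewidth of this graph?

A width-2 tree decomposition is:
Bags: B1 = {0, 1, 4}  B2 = {0, 4, 6}  B3 = {0, 6, 7}  B4 = {0, 3, 7}  B5 = {3, 5, 7}  B6 = {6, 7, 8}  B7 = {2, 7, 8}
Tree: B1–B2, B2–B3, B3–B4, B4–B5, B3–B6, B6–B7
Each bag holds 3 vertices, so the decomposition has width 2, which upper-bounds the treewidth. For the lower bound, the 3 vertices {0, 1, 4} are pairwise adjacent, and any tree decomposition puts a clique entirely inside one bag — forcing width ≥ 2. Hence tw(G) = 2 exactly.

2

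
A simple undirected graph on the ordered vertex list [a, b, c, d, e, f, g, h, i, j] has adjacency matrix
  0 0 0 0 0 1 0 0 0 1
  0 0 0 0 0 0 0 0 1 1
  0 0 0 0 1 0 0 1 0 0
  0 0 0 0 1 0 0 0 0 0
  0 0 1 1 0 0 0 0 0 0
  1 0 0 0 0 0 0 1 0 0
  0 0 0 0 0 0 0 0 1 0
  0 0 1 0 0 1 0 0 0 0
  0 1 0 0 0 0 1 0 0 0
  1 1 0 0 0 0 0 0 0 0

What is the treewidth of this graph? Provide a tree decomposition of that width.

Treewidth 1.
Bags: B1 = {d, e}  B2 = {c, e}  B3 = {c, h}  B4 = {f, h}  B5 = {a, f}  B6 = {a, j}  B7 = {b, j}  B8 = {b, i}  B9 = {g, i}
Tree: B1–B2, B2–B3, B3–B4, B4–B5, B5–B6, B6–B7, B7–B8, B8–B9

The largest bag has 2 vertices, giving width 1; this decomposition certifies tw(G) ≤ 1. Any graph with an edge has treewidth ≥ 1, and G has the edge d–e. Combining the bounds, tw(G) = 1.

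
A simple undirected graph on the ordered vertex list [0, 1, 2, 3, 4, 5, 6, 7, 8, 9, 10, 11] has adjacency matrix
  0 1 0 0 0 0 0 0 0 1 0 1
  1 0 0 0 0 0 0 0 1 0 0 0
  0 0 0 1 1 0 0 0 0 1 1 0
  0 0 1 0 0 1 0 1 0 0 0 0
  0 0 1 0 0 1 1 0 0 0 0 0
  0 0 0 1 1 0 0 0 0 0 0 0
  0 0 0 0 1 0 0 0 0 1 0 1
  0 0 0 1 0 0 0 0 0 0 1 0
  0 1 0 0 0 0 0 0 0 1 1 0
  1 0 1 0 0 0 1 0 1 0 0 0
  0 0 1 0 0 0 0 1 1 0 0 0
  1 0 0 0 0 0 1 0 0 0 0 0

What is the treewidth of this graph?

A width-3 tree decomposition is:
Bags: B1 = {3, 4, 5, 7}  B2 = {2, 3, 4, 7}  B3 = {2, 4, 7, 10}  B4 = {2, 4, 6, 10}  B5 = {2, 6, 9, 10}  B6 = {6, 8, 9, 10}  B7 = {6, 8, 9, 11}  B8 = {0, 8, 9, 11}  B9 = {0, 1, 8, 11}
Tree: B1–B2, B2–B3, B3–B4, B4–B5, B5–B6, B6–B7, B7–B8, B8–B9
Each bag holds 4 vertices, so the decomposition has width 3, which upper-bounds the treewidth. For the lower bound: the 4 vertex sets {3,5,7}, {4}, {2}, {6,8,9,10} are disjoint, each induces a connected subgraph, and every pair is joined by at least one edge of G. Contracting each set to a single vertex therefore yields K_{4} as a minor, and since treewidth is minor-monotone, tw(G) ≥ tw(K_{4}) = 3. The upper and lower bounds meet at 3, so that is the treewidth.

3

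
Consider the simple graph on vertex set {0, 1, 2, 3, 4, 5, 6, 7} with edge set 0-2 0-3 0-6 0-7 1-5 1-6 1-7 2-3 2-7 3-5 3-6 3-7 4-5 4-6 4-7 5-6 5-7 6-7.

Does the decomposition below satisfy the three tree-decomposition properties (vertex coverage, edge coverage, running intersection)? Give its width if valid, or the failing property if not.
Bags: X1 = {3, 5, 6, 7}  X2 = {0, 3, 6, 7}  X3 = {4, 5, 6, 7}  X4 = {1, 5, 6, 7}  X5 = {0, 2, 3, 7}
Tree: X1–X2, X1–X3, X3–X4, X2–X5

Yes; width 3.

Checking the three conditions: (i) the bags cover all of {0, 1, 2, 3, 4, 5, 6, 7}; (ii) for each edge, some bag contains both endpoints; (iii) the bags containing any fixed vertex form a subtree. All hold, so the decomposition is valid with width 4 − 1 = 3.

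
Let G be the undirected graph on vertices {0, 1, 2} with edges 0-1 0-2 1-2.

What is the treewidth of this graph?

2

A width-2 tree decomposition is:
Bags: B1 = {0, 1, 2}
Tree: (single bag)
With just one bag of size 3, the width is 3 − 1 = 2, so tw(G) ≤ 2. Conversely, {0, 1, 2} is a clique of size 3, and the vertices of any clique must share a bag in every tree decomposition; so some bag has ≥ 3 vertices and tw(G) ≥ 2. Combining the bounds, tw(G) = 2.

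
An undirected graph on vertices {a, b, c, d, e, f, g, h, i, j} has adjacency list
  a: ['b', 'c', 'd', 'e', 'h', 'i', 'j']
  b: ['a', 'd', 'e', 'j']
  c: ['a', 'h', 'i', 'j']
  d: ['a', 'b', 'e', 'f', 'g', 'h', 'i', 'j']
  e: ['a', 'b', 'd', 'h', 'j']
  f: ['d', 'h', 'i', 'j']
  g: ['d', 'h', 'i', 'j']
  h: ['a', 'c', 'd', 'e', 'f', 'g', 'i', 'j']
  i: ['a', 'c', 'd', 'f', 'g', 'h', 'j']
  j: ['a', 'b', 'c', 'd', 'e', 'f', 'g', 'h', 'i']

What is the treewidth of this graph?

A width-4 tree decomposition is:
Bags: B1 = {d, f, h, i, j}  B2 = {a, d, h, i, j}  B3 = {a, d, e, h, j}  B4 = {a, c, h, i, j}  B5 = {a, b, d, e, j}  B6 = {d, g, h, i, j}
Tree: B1–B2, B2–B3, B2–B4, B3–B5, B1–B6
Every bag has size at most 5, so the width is 5 − 1 = 4 and tw(G) ≤ 4. For the lower bound, the 5 vertices {a, d, e, h, j} are pairwise adjacent, and any tree decomposition puts a clique entirely inside one bag — forcing width ≥ 4. Therefore the treewidth is 4.

4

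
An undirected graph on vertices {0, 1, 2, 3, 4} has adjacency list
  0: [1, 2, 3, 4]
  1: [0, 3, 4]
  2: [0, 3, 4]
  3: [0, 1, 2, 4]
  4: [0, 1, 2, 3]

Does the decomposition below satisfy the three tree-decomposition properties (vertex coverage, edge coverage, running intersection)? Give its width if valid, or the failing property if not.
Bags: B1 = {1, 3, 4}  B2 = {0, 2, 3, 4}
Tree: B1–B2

No — edge (0,1) lies in no bag.

A tree decomposition must satisfy three properties: every vertex lies in some bag; for every edge, both endpoints lie together in some bag; and for every vertex, the bags containing it form a connected subtree. Here edge (0,1) lies in no bag, so the decomposition is invalid.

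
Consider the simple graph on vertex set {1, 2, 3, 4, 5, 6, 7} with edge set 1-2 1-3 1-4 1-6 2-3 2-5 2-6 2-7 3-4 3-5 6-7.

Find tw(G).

2

A width-2 tree decomposition is:
Bags: B1 = {1, 2, 3}  B2 = {1, 3, 4}  B3 = {2, 3, 5}  B4 = {1, 2, 6}  B5 = {2, 6, 7}
Tree: B1–B2, B1–B3, B1–B4, B4–B5
The largest bag has 3 vertices, giving width 2; this decomposition certifies tw(G) ≤ 2. On the other hand G contains the 3-clique {1, 2, 3}. A clique must lie in a single bag of any decomposition, so no decomposition can have width below 2. Hence tw(G) = 2 exactly.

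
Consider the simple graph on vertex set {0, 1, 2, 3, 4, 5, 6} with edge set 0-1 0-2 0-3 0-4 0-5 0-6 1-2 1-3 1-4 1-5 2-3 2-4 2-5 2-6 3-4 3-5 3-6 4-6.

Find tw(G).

4

A width-4 tree decomposition is:
Bags: B1 = {0, 1, 2, 3, 4}  B2 = {0, 2, 3, 4, 6}  B3 = {0, 1, 2, 3, 5}
Tree: B1–B2, B1–B3
Each bag holds 5 vertices, so the decomposition has width 4, which upper-bounds the treewidth. On the other hand G contains the 5-clique {0, 1, 2, 3, 4}. A clique must lie in a single bag of any decomposition, so no decomposition can have width below 4. The upper and lower bounds meet at 4, so that is the treewidth.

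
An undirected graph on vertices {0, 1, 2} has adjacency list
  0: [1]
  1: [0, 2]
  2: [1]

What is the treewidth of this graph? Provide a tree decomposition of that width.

Each bag holds 2 vertices, so the decomposition has width 1, which upper-bounds the treewidth. G has an edge, so its treewidth is at least 1. The upper and lower bounds meet at 1, so that is the treewidth.

Treewidth 1.
One optimal decomposition is:
Bags: B1 = {1, 2}  B2 = {0, 1}
Tree: B1–B2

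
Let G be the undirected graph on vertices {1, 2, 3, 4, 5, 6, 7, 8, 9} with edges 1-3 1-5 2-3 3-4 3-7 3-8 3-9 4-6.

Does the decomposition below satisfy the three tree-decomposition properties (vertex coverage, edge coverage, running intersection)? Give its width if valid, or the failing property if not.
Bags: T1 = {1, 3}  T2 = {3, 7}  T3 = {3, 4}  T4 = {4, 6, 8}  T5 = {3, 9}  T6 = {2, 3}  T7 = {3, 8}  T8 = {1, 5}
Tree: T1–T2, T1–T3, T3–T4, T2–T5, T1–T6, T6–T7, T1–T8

No — bags containing vertex 8 are not connected in the tree.

A tree decomposition must satisfy three properties: every vertex lies in some bag; for every edge, both endpoints lie together in some bag; and for every vertex, the bags containing it form a connected subtree. Here bags containing vertex 8 are not connected in the tree, so the decomposition is invalid.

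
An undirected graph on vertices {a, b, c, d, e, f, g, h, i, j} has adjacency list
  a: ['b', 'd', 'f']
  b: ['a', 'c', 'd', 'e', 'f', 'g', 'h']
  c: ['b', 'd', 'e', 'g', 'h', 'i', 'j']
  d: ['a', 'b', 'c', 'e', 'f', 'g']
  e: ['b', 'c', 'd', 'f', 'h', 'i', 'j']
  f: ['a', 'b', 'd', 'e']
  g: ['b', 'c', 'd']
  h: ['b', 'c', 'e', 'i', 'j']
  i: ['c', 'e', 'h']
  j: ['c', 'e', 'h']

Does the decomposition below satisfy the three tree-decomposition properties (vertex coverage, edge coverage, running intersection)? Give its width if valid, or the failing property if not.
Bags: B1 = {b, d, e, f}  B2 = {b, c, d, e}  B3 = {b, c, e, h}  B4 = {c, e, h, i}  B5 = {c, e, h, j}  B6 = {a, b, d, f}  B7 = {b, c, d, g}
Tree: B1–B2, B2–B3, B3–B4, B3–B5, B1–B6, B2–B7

Checking the three conditions: (i) the bags cover all of {a, b, c, d, e, f, g, h, i, j}; (ii) for each edge, some bag contains both endpoints; (iii) the bags containing any fixed vertex form a subtree. All hold, so the decomposition is valid with width 4 − 1 = 3.

Yes; width 3.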